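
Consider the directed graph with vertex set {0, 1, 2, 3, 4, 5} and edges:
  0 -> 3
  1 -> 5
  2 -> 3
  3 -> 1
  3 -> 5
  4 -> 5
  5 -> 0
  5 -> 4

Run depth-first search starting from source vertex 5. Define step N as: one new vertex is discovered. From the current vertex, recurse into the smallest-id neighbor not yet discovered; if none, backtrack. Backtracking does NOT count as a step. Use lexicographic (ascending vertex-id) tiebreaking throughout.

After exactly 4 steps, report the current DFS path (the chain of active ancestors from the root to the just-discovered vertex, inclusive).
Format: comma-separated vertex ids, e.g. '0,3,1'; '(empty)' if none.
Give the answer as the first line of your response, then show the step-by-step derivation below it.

5,0,3,1

step 1: discover 5; path=5; order=5
step 2: discover 0; path=5>0; order=5,0
step 3: discover 3; path=5>0>3; order=5,0,3
step 4: discover 1; path=5>0>3>1; order=5,0,3,1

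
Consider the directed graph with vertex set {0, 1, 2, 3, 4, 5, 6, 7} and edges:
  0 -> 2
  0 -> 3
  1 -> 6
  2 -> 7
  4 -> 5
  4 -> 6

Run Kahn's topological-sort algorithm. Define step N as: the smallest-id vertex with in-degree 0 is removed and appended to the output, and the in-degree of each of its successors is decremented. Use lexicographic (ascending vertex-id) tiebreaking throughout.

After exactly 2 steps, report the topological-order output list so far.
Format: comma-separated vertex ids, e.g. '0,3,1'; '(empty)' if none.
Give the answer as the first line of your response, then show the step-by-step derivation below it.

0,1

step 1: output 0; order=[0]; indeg=(0,0,0,0,0,1,2,1)
step 2: output 1; order=[0,1]; indeg=(0,0,0,0,0,1,1,1)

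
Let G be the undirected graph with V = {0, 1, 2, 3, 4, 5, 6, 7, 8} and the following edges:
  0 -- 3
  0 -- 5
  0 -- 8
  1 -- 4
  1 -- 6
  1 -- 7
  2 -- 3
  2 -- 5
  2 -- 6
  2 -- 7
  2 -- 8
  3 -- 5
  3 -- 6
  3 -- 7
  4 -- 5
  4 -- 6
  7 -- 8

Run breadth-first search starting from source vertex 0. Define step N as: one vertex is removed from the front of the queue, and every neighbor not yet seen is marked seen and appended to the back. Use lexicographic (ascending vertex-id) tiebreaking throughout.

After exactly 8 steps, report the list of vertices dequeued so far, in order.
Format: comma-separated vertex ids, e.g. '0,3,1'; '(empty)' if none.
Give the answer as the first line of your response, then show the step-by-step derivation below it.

0,3,5,8,2,6,7,4

step 1: dequeue 0; queue=[3,5,8]; order=0
step 2: dequeue 3; queue=[5,8,2,6,7]; order=0,3
step 3: dequeue 5; queue=[8,2,6,7,4]; order=0,3,5
step 4: dequeue 8; queue=[2,6,7,4]; order=0,3,5,8
step 5: dequeue 2; queue=[6,7,4]; order=0,3,5,8,2
step 6: dequeue 6; queue=[7,4,1]; order=0,3,5,8,2,6
step 7: dequeue 7; queue=[4,1]; order=0,3,5,8,2,6,7
step 8: dequeue 4; queue=[1]; order=0,3,5,8,2,6,7,4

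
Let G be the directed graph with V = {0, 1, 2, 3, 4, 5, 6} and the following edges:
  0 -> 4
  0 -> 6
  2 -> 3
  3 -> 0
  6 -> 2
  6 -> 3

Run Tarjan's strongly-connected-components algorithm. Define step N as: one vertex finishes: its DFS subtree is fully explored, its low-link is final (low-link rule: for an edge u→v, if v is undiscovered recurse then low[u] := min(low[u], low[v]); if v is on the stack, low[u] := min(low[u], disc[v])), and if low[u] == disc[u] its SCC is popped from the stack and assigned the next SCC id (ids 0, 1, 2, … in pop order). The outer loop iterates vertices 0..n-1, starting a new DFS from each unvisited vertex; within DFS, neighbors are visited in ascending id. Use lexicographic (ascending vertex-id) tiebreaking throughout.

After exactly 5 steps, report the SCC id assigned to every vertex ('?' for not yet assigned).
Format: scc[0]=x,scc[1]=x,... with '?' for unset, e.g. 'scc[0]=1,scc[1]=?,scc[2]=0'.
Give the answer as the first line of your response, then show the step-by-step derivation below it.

scc[0]=1,scc[1]=?,scc[2]=1,scc[3]=1,scc[4]=0,scc[5]=?,scc[6]=1

step 1: low=(low[0]=0,low[1]=?,low[2]=?,low[3]=?,low[4]=1,low[5]=?,low[6]=?); scc=(scc[0]=?,scc[1]=?,scc[2]=?,scc[3]=?,scc[4]=0,scc[5]=?,scc[6]=?)
step 2: low=(low[0]=0,low[1]=?,low[2]=3,low[3]=0,low[4]=1,low[5]=?,low[6]=2); scc=(scc[0]=?,scc[1]=?,scc[2]=?,scc[3]=?,scc[4]=0,scc[5]=?,scc[6]=?)
step 3: low=(low[0]=0,low[1]=?,low[2]=0,low[3]=0,low[4]=1,low[5]=?,low[6]=2); scc=(scc[0]=?,scc[1]=?,scc[2]=?,scc[3]=?,scc[4]=0,scc[5]=?,scc[6]=?)
step 4: low=(low[0]=0,low[1]=?,low[2]=0,low[3]=0,low[4]=1,low[5]=?,low[6]=0); scc=(scc[0]=?,scc[1]=?,scc[2]=?,scc[3]=?,scc[4]=0,scc[5]=?,scc[6]=?)
step 5: low=(low[0]=0,low[1]=?,low[2]=0,low[3]=0,low[4]=1,low[5]=?,low[6]=0); scc=(scc[0]=1,scc[1]=?,scc[2]=1,scc[3]=1,scc[4]=0,scc[5]=?,scc[6]=1)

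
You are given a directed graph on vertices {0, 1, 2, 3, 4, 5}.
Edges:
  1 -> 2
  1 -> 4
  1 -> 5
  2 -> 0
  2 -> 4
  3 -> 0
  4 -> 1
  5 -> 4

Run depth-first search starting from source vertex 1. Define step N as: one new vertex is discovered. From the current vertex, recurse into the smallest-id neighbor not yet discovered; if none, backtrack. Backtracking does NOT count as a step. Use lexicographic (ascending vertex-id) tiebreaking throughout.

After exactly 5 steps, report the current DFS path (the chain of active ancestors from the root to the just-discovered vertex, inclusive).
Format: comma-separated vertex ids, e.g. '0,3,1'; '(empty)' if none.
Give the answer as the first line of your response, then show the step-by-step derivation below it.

1,5

step 1: discover 1; path=1; order=1
step 2: discover 2; path=1>2; order=1,2
step 3: discover 0; path=1>2>0; order=1,2,0
step 4: discover 4; path=1>2>4; order=1,2,0,4
step 5: discover 5; path=1>5; order=1,2,0,4,5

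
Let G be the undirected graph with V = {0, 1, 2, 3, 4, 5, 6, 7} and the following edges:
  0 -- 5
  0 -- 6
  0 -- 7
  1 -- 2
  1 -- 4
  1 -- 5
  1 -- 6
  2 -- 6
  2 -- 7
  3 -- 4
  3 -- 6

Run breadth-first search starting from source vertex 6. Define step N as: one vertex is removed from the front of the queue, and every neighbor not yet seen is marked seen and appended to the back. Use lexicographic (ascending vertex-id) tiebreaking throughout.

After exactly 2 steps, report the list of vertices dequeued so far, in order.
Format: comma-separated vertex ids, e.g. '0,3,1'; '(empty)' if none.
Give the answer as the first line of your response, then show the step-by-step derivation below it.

6,0

step 1: dequeue 6; queue=[0,1,2,3]; order=6
step 2: dequeue 0; queue=[1,2,3,5,7]; order=6,0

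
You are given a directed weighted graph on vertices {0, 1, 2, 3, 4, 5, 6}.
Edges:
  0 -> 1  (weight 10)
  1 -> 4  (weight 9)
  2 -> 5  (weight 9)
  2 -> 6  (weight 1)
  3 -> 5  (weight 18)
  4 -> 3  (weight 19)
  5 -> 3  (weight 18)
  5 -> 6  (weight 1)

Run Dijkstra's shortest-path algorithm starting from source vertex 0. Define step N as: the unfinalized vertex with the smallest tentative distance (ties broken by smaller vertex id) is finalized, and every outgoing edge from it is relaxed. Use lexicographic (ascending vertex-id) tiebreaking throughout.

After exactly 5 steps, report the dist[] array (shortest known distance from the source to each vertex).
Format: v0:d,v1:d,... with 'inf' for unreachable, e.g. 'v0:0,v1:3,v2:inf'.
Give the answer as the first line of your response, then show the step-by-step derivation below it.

v0:0,v1:10,v2:inf,v3:38,v4:19,v5:56,v6:57

step 1: dist = v0:0,v1:10,v2:inf,v3:inf,v4:inf,v5:inf,v6:inf
step 2: dist = v0:0,v1:10,v2:inf,v3:inf,v4:19,v5:inf,v6:inf
step 3: dist = v0:0,v1:10,v2:inf,v3:38,v4:19,v5:inf,v6:inf
step 4: dist = v0:0,v1:10,v2:inf,v3:38,v4:19,v5:56,v6:inf
step 5: dist = v0:0,v1:10,v2:inf,v3:38,v4:19,v5:56,v6:57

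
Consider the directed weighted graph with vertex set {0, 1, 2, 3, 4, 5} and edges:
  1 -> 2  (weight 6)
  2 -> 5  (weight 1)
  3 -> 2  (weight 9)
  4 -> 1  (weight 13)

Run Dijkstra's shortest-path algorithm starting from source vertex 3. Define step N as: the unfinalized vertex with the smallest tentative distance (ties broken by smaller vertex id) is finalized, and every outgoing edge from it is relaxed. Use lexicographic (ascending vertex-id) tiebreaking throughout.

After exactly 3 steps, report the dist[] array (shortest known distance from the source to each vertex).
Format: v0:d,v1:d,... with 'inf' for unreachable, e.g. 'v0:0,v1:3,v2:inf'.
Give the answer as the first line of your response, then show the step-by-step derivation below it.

v0:inf,v1:inf,v2:9,v3:0,v4:inf,v5:10

step 1: dist = v0:inf,v1:inf,v2:9,v3:0,v4:inf,v5:inf
step 2: dist = v0:inf,v1:inf,v2:9,v3:0,v4:inf,v5:10
step 3: dist = v0:inf,v1:inf,v2:9,v3:0,v4:inf,v5:10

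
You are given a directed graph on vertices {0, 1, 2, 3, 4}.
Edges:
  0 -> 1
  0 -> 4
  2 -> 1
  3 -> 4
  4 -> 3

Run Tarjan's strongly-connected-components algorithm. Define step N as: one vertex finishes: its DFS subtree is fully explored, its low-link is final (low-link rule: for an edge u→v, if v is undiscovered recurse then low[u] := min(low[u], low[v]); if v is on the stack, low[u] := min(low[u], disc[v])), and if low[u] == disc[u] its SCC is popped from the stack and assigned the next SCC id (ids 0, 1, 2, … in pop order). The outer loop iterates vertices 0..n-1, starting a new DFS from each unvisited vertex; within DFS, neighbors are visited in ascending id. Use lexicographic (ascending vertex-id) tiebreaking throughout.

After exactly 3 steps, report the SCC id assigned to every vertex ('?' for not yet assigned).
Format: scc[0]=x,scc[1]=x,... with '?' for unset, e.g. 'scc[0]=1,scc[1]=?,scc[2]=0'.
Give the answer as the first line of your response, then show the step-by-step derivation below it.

scc[0]=?,scc[1]=0,scc[2]=?,scc[3]=1,scc[4]=1

step 1: low=(low[0]=0,low[1]=1,low[2]=?,low[3]=?,low[4]=?); scc=(scc[0]=?,scc[1]=0,scc[2]=?,scc[3]=?,scc[4]=?)
step 2: low=(low[0]=0,low[1]=1,low[2]=?,low[3]=2,low[4]=2); scc=(scc[0]=?,scc[1]=0,scc[2]=?,scc[3]=?,scc[4]=?)
step 3: low=(low[0]=0,low[1]=1,low[2]=?,low[3]=2,low[4]=2); scc=(scc[0]=?,scc[1]=0,scc[2]=?,scc[3]=1,scc[4]=1)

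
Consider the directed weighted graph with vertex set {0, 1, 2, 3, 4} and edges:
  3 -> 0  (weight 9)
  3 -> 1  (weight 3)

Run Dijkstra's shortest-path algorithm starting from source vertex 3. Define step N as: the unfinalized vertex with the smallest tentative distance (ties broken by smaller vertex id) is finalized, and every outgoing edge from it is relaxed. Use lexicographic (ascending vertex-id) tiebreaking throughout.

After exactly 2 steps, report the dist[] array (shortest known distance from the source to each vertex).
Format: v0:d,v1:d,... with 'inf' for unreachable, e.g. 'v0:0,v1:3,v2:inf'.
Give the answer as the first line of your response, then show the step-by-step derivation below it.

v0:9,v1:3,v2:inf,v3:0,v4:inf

step 1: dist = v0:9,v1:3,v2:inf,v3:0,v4:inf
step 2: dist = v0:9,v1:3,v2:inf,v3:0,v4:inf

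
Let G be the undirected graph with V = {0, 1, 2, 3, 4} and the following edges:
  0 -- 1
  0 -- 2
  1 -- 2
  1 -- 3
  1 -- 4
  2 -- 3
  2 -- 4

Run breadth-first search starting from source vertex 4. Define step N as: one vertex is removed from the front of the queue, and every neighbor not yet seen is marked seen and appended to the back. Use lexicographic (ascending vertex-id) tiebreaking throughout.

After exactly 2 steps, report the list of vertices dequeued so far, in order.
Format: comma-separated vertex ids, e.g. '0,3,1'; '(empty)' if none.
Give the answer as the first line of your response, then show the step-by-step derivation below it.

4,1

step 1: dequeue 4; queue=[1,2]; order=4
step 2: dequeue 1; queue=[2,0,3]; order=4,1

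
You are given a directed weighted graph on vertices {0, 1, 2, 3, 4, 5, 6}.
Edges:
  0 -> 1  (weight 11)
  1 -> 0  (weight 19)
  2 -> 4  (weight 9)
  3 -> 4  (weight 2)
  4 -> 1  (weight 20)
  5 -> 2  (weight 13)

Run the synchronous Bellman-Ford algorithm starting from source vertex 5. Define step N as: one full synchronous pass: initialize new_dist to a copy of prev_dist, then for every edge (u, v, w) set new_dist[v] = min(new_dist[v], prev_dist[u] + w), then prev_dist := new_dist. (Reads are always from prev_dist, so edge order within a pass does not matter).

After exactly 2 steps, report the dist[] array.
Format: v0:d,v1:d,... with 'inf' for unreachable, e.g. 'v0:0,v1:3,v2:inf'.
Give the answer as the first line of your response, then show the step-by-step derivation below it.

v0:inf,v1:inf,v2:13,v3:inf,v4:22,v5:0,v6:inf

step 1: dist = v0:inf,v1:inf,v2:13,v3:inf,v4:inf,v5:0,v6:inf
step 2: dist = v0:inf,v1:inf,v2:13,v3:inf,v4:22,v5:0,v6:inf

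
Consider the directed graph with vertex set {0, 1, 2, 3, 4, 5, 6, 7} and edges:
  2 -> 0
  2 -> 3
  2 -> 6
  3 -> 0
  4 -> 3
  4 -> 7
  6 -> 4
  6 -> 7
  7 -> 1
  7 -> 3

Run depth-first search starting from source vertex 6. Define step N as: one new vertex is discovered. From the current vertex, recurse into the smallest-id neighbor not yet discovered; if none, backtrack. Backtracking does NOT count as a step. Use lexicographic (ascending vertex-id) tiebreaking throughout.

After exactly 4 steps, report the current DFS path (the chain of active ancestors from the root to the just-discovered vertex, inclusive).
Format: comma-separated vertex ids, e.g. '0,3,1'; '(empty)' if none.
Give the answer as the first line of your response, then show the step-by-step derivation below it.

6,4,3,0

step 1: discover 6; path=6; order=6
step 2: discover 4; path=6>4; order=6,4
step 3: discover 3; path=6>4>3; order=6,4,3
step 4: discover 0; path=6>4>3>0; order=6,4,3,0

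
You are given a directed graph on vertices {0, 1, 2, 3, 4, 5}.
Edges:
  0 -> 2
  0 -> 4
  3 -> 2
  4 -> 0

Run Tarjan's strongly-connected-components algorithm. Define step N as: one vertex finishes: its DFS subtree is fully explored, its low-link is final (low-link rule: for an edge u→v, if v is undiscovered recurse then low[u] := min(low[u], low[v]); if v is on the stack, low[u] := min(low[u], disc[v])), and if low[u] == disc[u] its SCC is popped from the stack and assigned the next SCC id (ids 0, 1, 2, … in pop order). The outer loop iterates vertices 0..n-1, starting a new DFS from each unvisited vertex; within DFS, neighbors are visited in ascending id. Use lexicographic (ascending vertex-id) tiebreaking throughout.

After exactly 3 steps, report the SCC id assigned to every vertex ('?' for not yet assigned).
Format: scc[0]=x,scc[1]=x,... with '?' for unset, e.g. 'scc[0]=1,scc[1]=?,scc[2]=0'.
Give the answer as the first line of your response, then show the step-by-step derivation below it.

scc[0]=1,scc[1]=?,scc[2]=0,scc[3]=?,scc[4]=1,scc[5]=?

step 1: low=(low[0]=0,low[1]=?,low[2]=1,low[3]=?,low[4]=?,low[5]=?); scc=(scc[0]=?,scc[1]=?,scc[2]=0,scc[3]=?,scc[4]=?,scc[5]=?)
step 2: low=(low[0]=0,low[1]=?,low[2]=1,low[3]=?,low[4]=0,low[5]=?); scc=(scc[0]=?,scc[1]=?,scc[2]=0,scc[3]=?,scc[4]=?,scc[5]=?)
step 3: low=(low[0]=0,low[1]=?,low[2]=1,low[3]=?,low[4]=0,low[5]=?); scc=(scc[0]=1,scc[1]=?,scc[2]=0,scc[3]=?,scc[4]=1,scc[5]=?)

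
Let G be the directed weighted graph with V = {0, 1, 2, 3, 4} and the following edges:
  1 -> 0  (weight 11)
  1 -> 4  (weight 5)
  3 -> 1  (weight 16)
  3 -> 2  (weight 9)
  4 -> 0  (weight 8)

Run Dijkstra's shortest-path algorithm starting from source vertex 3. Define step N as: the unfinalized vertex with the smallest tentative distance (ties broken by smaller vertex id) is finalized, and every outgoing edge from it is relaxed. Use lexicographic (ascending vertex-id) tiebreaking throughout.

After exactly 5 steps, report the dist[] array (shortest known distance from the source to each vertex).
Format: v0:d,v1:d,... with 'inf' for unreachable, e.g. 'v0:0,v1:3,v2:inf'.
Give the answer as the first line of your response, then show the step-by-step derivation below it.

v0:27,v1:16,v2:9,v3:0,v4:21

step 1: dist = v0:inf,v1:16,v2:9,v3:0,v4:inf
step 2: dist = v0:inf,v1:16,v2:9,v3:0,v4:inf
step 3: dist = v0:27,v1:16,v2:9,v3:0,v4:21
step 4: dist = v0:27,v1:16,v2:9,v3:0,v4:21
step 5: dist = v0:27,v1:16,v2:9,v3:0,v4:21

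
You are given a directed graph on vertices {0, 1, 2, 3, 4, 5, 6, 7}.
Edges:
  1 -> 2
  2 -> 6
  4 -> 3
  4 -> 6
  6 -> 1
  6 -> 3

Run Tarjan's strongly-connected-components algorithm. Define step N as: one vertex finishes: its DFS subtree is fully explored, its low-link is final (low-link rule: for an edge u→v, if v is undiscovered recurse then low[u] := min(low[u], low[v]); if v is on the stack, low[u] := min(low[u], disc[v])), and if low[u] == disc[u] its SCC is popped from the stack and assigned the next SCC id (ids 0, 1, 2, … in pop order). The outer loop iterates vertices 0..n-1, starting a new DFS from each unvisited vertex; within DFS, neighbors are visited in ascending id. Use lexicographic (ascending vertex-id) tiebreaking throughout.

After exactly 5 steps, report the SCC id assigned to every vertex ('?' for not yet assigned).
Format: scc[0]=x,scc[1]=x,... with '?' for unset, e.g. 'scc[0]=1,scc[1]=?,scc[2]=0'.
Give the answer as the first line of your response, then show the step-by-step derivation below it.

scc[0]=0,scc[1]=2,scc[2]=2,scc[3]=1,scc[4]=?,scc[5]=?,scc[6]=2,scc[7]=?

step 1: low=(low[0]=0,low[1]=?,low[2]=?,low[3]=?,low[4]=?,low[5]=?,low[6]=?,low[7]=?); scc=(scc[0]=0,scc[1]=?,scc[2]=?,scc[3]=?,scc[4]=?,scc[5]=?,scc[6]=?,scc[7]=?)
step 2: low=(low[0]=0,low[1]=1,low[2]=2,low[3]=4,low[4]=?,low[5]=?,low[6]=1,low[7]=?); scc=(scc[0]=0,scc[1]=?,scc[2]=?,scc[3]=1,scc[4]=?,scc[5]=?,scc[6]=?,scc[7]=?)
step 3: low=(low[0]=0,low[1]=1,low[2]=2,low[3]=4,low[4]=?,low[5]=?,low[6]=1,low[7]=?); scc=(scc[0]=0,scc[1]=?,scc[2]=?,scc[3]=1,scc[4]=?,scc[5]=?,scc[6]=?,scc[7]=?)
step 4: low=(low[0]=0,low[1]=1,low[2]=1,low[3]=4,low[4]=?,low[5]=?,low[6]=1,low[7]=?); scc=(scc[0]=0,scc[1]=?,scc[2]=?,scc[3]=1,scc[4]=?,scc[5]=?,scc[6]=?,scc[7]=?)
step 5: low=(low[0]=0,low[1]=1,low[2]=1,low[3]=4,low[4]=?,low[5]=?,low[6]=1,low[7]=?); scc=(scc[0]=0,scc[1]=2,scc[2]=2,scc[3]=1,scc[4]=?,scc[5]=?,scc[6]=2,scc[7]=?)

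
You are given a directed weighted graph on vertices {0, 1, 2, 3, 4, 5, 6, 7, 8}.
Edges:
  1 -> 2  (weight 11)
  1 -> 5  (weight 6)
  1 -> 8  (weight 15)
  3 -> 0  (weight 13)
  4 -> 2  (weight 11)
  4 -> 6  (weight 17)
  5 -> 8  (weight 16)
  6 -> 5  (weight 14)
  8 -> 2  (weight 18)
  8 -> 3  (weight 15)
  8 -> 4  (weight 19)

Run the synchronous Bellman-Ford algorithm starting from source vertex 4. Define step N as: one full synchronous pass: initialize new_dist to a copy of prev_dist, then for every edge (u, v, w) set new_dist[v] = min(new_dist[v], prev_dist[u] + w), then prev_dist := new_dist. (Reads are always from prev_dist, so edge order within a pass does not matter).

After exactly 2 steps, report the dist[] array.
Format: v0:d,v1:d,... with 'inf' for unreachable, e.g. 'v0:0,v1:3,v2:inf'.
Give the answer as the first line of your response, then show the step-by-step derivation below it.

v0:inf,v1:inf,v2:11,v3:inf,v4:0,v5:31,v6:17,v7:inf,v8:inf

step 1: dist = v0:inf,v1:inf,v2:11,v3:inf,v4:0,v5:inf,v6:17,v7:inf,v8:inf
step 2: dist = v0:inf,v1:inf,v2:11,v3:inf,v4:0,v5:31,v6:17,v7:inf,v8:inf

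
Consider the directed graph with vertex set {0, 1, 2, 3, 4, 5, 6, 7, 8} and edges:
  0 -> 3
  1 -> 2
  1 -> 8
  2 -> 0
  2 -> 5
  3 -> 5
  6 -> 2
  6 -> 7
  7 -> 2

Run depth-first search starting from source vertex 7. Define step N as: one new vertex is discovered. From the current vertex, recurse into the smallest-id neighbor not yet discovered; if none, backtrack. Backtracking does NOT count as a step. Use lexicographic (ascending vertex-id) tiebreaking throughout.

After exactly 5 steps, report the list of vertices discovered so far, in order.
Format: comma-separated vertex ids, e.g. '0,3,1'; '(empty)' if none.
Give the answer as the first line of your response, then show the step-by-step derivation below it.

7,2,0,3,5

step 1: discover 7; path=7; order=7
step 2: discover 2; path=7>2; order=7,2
step 3: discover 0; path=7>2>0; order=7,2,0
step 4: discover 3; path=7>2>0>3; order=7,2,0,3
step 5: discover 5; path=7>2>0>3>5; order=7,2,0,3,5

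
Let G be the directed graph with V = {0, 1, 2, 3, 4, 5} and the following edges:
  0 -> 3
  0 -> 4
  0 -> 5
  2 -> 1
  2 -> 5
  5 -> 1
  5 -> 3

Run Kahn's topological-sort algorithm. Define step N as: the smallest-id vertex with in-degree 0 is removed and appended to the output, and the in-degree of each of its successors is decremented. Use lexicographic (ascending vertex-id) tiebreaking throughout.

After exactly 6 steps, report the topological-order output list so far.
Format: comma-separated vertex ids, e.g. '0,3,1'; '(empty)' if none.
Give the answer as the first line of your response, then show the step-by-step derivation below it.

0,2,4,5,1,3

step 1: output 0; order=[0]; indeg=(0,2,0,1,0,1)
step 2: output 2; order=[0,2]; indeg=(0,1,0,1,0,0)
step 3: output 4; order=[0,2,4]; indeg=(0,1,0,1,0,0)
step 4: output 5; order=[0,2,4,5]; indeg=(0,0,0,0,0,0)
step 5: output 1; order=[0,2,4,5,1]; indeg=(0,0,0,0,0,0)
step 6: output 3; order=[0,2,4,5,1,3]; indeg=(0,0,0,0,0,0)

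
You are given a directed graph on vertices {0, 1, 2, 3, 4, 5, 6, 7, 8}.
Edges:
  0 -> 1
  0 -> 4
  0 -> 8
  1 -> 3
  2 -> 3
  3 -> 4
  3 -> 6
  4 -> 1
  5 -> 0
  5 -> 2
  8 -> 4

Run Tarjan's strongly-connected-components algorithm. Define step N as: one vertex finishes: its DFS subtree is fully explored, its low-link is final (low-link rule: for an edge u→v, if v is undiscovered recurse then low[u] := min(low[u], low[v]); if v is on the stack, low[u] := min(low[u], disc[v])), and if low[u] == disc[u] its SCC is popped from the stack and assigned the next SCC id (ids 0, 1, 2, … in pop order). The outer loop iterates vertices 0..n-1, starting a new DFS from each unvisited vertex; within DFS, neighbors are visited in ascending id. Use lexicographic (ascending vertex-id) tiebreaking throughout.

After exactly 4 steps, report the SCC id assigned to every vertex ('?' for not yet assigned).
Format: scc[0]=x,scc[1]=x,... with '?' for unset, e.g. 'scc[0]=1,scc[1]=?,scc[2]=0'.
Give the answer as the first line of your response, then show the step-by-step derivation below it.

scc[0]=?,scc[1]=1,scc[2]=?,scc[3]=1,scc[4]=1,scc[5]=?,scc[6]=0,scc[7]=?,scc[8]=?

step 1: low=(low[0]=0,low[1]=1,low[2]=?,low[3]=2,low[4]=1,low[5]=?,low[6]=?,low[7]=?,low[8]=?); scc=(scc[0]=?,scc[1]=?,scc[2]=?,scc[3]=?,scc[4]=?,scc[5]=?,scc[6]=?,scc[7]=?,scc[8]=?)
step 2: low=(low[0]=0,low[1]=1,low[2]=?,low[3]=1,low[4]=1,low[5]=?,low[6]=4,low[7]=?,low[8]=?); scc=(scc[0]=?,scc[1]=?,scc[2]=?,scc[3]=?,scc[4]=?,scc[5]=?,scc[6]=0,scc[7]=?,scc[8]=?)
step 3: low=(low[0]=0,low[1]=1,low[2]=?,low[3]=1,low[4]=1,low[5]=?,low[6]=4,low[7]=?,low[8]=?); scc=(scc[0]=?,scc[1]=?,scc[2]=?,scc[3]=?,scc[4]=?,scc[5]=?,scc[6]=0,scc[7]=?,scc[8]=?)
step 4: low=(low[0]=0,low[1]=1,low[2]=?,low[3]=1,low[4]=1,low[5]=?,low[6]=4,low[7]=?,low[8]=?); scc=(scc[0]=?,scc[1]=1,scc[2]=?,scc[3]=1,scc[4]=1,scc[5]=?,scc[6]=0,scc[7]=?,scc[8]=?)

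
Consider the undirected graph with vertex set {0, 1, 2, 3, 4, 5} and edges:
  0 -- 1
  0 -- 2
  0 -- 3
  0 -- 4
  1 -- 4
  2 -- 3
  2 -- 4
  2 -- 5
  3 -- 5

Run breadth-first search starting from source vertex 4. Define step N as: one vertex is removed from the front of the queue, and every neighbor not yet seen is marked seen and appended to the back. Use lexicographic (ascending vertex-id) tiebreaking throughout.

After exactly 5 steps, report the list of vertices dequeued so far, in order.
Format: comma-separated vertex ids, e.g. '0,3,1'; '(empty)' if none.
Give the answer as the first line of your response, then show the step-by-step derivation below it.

4,0,1,2,3

step 1: dequeue 4; queue=[0,1,2]; order=4
step 2: dequeue 0; queue=[1,2,3]; order=4,0
step 3: dequeue 1; queue=[2,3]; order=4,0,1
step 4: dequeue 2; queue=[3,5]; order=4,0,1,2
step 5: dequeue 3; queue=[5]; order=4,0,1,2,3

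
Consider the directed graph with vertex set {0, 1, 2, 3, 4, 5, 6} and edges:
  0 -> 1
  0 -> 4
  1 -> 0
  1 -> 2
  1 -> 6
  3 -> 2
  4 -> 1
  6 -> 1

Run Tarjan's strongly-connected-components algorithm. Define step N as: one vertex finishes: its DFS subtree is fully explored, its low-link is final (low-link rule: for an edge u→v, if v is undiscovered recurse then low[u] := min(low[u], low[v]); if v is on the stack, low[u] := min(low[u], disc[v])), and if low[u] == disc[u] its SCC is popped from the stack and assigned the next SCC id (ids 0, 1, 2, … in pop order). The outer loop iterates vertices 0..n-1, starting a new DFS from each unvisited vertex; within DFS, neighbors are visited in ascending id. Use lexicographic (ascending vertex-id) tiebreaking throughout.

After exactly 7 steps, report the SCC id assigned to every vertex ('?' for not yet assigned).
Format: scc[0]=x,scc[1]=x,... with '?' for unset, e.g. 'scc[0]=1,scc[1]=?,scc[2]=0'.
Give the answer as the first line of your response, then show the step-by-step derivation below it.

scc[0]=1,scc[1]=1,scc[2]=0,scc[3]=2,scc[4]=1,scc[5]=3,scc[6]=1

step 1: low=(low[0]=0,low[1]=0,low[2]=2,low[3]=?,low[4]=?,low[5]=?,low[6]=?); scc=(scc[0]=?,scc[1]=?,scc[2]=0,scc[3]=?,scc[4]=?,scc[5]=?,scc[6]=?)
step 2: low=(low[0]=0,low[1]=0,low[2]=2,low[3]=?,low[4]=?,low[5]=?,low[6]=1); scc=(scc[0]=?,scc[1]=?,scc[2]=0,scc[3]=?,scc[4]=?,scc[5]=?,scc[6]=?)
step 3: low=(low[0]=0,low[1]=0,low[2]=2,low[3]=?,low[4]=?,low[5]=?,low[6]=1); scc=(scc[0]=?,scc[1]=?,scc[2]=0,scc[3]=?,scc[4]=?,scc[5]=?,scc[6]=?)
step 4: low=(low[0]=0,low[1]=0,low[2]=2,low[3]=?,low[4]=1,low[5]=?,low[6]=1); scc=(scc[0]=?,scc[1]=?,scc[2]=0,scc[3]=?,scc[4]=?,scc[5]=?,scc[6]=?)
step 5: low=(low[0]=0,low[1]=0,low[2]=2,low[3]=?,low[4]=1,low[5]=?,low[6]=1); scc=(scc[0]=1,scc[1]=1,scc[2]=0,scc[3]=?,scc[4]=1,scc[5]=?,scc[6]=1)
step 6: low=(low[0]=0,low[1]=0,low[2]=2,low[3]=5,low[4]=1,low[5]=?,low[6]=1); scc=(scc[0]=1,scc[1]=1,scc[2]=0,scc[3]=2,scc[4]=1,scc[5]=?,scc[6]=1)
step 7: low=(low[0]=0,low[1]=0,low[2]=2,low[3]=5,low[4]=1,low[5]=6,low[6]=1); scc=(scc[0]=1,scc[1]=1,scc[2]=0,scc[3]=2,scc[4]=1,scc[5]=3,scc[6]=1)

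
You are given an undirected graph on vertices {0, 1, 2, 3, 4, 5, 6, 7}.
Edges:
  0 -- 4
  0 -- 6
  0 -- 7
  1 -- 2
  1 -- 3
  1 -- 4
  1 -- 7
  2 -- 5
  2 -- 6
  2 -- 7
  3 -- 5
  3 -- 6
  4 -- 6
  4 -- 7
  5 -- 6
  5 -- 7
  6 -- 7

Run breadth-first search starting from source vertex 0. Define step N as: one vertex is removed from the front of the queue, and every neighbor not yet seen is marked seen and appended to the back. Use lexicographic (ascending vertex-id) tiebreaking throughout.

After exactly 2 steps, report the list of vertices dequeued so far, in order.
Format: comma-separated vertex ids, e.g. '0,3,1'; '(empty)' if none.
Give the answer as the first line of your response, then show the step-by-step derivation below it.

0,4

step 1: dequeue 0; queue=[4,6,7]; order=0
step 2: dequeue 4; queue=[6,7,1]; order=0,4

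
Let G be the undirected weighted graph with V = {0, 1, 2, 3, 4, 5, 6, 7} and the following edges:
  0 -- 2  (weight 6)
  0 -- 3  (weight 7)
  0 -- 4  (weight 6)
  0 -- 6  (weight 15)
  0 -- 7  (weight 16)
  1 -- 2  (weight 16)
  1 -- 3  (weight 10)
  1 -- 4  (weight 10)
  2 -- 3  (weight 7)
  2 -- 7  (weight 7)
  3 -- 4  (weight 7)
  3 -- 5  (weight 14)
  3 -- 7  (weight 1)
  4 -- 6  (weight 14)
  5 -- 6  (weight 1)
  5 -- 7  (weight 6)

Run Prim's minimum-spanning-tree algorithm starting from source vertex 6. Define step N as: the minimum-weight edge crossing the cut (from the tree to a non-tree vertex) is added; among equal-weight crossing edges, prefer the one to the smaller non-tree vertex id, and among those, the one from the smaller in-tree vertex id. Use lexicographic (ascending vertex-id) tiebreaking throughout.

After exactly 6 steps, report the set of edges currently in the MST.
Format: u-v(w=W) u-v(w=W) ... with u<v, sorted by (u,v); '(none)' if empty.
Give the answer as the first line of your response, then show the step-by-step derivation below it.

0-2(w=6) 0-3(w=7) 0-4(w=6) 3-7(w=1) 5-6(w=1) 5-7(w=6)

step 1: add edge 5-6 (w=1); MST = {5-6(w=1)}
step 2: add edge 5-7 (w=6); MST = {5-6(w=1) 5-7(w=6)}
step 3: add edge 3-7 (w=1); MST = {3-7(w=1) 5-6(w=1) 5-7(w=6)}
step 4: add edge 0-3 (w=7); MST = {0-3(w=7) 3-7(w=1) 5-6(w=1) 5-7(w=6)}
step 5: add edge 0-2 (w=6); MST = {0-2(w=6) 0-3(w=7) 3-7(w=1) 5-6(w=1) 5-7(w=6)}
step 6: add edge 0-4 (w=6); MST = {0-2(w=6) 0-3(w=7) 0-4(w=6) 3-7(w=1) 5-6(w=1) 5-7(w=6)}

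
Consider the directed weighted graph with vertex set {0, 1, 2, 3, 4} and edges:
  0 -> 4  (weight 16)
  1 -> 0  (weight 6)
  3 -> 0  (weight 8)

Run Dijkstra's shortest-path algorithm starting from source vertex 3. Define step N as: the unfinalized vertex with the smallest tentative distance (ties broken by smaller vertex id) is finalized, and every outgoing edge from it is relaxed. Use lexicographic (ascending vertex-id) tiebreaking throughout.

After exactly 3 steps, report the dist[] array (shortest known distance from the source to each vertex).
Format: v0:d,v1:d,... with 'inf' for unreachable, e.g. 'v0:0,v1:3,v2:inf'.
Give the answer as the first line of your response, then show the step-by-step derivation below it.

v0:8,v1:inf,v2:inf,v3:0,v4:24

step 1: dist = v0:8,v1:inf,v2:inf,v3:0,v4:inf
step 2: dist = v0:8,v1:inf,v2:inf,v3:0,v4:24
step 3: dist = v0:8,v1:inf,v2:inf,v3:0,v4:24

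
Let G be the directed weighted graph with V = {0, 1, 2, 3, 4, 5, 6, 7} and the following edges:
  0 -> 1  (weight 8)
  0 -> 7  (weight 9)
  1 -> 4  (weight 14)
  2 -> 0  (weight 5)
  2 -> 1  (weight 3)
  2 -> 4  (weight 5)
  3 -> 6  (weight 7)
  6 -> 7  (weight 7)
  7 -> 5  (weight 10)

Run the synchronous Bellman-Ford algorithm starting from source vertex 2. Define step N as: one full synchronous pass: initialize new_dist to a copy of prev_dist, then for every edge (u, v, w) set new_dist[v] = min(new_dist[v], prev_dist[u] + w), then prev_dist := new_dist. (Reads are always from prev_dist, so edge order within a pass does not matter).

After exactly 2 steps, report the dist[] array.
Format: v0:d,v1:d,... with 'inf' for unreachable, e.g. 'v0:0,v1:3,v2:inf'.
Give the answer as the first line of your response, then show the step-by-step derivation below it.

v0:5,v1:3,v2:0,v3:inf,v4:5,v5:inf,v6:inf,v7:14

step 1: dist = v0:5,v1:3,v2:0,v3:inf,v4:5,v5:inf,v6:inf,v7:inf
step 2: dist = v0:5,v1:3,v2:0,v3:inf,v4:5,v5:inf,v6:inf,v7:14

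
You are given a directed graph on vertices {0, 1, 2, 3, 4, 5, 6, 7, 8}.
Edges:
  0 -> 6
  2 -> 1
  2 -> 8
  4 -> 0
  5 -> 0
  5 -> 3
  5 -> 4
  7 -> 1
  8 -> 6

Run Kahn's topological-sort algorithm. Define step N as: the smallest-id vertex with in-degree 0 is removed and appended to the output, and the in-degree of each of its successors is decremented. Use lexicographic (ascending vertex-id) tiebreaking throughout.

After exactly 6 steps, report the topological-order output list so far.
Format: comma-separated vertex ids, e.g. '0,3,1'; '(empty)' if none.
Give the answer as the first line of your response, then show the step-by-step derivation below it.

2,5,3,4,0,7

step 1: output 2; order=[2]; indeg=(2,1,0,1,1,0,2,0,0)
step 2: output 5; order=[2,5]; indeg=(1,1,0,0,0,0,2,0,0)
step 3: output 3; order=[2,5,3]; indeg=(1,1,0,0,0,0,2,0,0)
step 4: output 4; order=[2,5,3,4]; indeg=(0,1,0,0,0,0,2,0,0)
step 5: output 0; order=[2,5,3,4,0]; indeg=(0,1,0,0,0,0,1,0,0)
step 6: output 7; order=[2,5,3,4,0,7]; indeg=(0,0,0,0,0,0,1,0,0)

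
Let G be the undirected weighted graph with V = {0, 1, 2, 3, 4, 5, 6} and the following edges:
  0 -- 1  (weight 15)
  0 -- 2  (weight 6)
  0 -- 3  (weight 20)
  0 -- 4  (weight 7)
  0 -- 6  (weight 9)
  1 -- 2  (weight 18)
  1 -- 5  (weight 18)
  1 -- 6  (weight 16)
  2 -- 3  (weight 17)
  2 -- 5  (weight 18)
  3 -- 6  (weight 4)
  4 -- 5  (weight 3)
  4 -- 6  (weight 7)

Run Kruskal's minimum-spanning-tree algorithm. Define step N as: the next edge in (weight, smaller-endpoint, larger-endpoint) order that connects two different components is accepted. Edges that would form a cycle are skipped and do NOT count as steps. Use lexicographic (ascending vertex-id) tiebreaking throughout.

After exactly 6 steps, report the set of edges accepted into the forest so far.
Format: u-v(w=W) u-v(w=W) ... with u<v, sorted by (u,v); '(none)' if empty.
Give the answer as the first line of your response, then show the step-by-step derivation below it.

0-1(w=15) 0-2(w=6) 0-4(w=7) 3-6(w=4) 4-5(w=3) 4-6(w=7)

step 1: add edge 4-5 (w=3); MST = {4-5(w=3)}
step 2: add edge 3-6 (w=4); MST = {3-6(w=4) 4-5(w=3)}
step 3: add edge 0-2 (w=6); MST = {0-2(w=6) 3-6(w=4) 4-5(w=3)}
step 4: add edge 0-4 (w=7); MST = {0-2(w=6) 0-4(w=7) 3-6(w=4) 4-5(w=3)}
step 5: add edge 4-6 (w=7); MST = {0-2(w=6) 0-4(w=7) 3-6(w=4) 4-5(w=3) 4-6(w=7)}
step 6: add edge 0-1 (w=15); MST = {0-1(w=15) 0-2(w=6) 0-4(w=7) 3-6(w=4) 4-5(w=3) 4-6(w=7)}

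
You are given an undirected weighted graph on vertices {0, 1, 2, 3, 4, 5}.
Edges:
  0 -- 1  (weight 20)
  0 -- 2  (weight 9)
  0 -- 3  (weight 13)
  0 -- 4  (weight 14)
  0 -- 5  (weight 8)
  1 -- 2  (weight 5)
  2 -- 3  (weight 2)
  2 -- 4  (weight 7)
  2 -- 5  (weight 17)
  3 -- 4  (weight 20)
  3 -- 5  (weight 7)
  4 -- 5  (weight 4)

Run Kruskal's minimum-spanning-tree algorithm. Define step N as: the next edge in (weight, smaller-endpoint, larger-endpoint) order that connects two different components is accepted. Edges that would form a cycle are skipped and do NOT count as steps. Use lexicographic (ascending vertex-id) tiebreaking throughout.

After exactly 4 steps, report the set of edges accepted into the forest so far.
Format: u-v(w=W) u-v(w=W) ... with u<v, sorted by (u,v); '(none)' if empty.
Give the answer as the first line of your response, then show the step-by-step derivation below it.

1-2(w=5) 2-3(w=2) 2-4(w=7) 4-5(w=4)

step 1: add edge 2-3 (w=2); MST = {2-3(w=2)}
step 2: add edge 4-5 (w=4); MST = {2-3(w=2) 4-5(w=4)}
step 3: add edge 1-2 (w=5); MST = {1-2(w=5) 2-3(w=2) 4-5(w=4)}
step 4: add edge 2-4 (w=7); MST = {1-2(w=5) 2-3(w=2) 2-4(w=7) 4-5(w=4)}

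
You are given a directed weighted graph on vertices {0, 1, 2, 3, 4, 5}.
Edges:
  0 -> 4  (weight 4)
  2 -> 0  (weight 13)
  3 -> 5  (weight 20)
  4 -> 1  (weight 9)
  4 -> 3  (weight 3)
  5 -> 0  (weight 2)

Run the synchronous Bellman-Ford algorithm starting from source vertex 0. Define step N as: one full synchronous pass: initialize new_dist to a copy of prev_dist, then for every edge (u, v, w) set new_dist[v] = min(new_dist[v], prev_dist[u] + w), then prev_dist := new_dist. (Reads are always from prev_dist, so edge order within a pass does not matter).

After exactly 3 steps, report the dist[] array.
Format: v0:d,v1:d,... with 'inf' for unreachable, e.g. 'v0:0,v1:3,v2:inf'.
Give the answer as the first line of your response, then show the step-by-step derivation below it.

v0:0,v1:13,v2:inf,v3:7,v4:4,v5:27

step 1: dist = v0:0,v1:inf,v2:inf,v3:inf,v4:4,v5:inf
step 2: dist = v0:0,v1:13,v2:inf,v3:7,v4:4,v5:inf
step 3: dist = v0:0,v1:13,v2:inf,v3:7,v4:4,v5:27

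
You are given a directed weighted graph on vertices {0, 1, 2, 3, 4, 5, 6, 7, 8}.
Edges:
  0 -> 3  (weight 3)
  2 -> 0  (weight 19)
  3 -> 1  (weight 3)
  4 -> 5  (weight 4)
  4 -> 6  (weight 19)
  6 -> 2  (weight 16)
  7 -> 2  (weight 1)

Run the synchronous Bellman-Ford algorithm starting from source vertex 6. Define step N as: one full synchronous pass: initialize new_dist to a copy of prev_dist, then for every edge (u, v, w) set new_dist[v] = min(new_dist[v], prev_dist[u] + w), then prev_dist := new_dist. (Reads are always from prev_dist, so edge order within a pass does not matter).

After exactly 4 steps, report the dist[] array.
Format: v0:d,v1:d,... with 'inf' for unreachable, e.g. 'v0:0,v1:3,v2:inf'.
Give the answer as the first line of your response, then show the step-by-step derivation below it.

v0:35,v1:41,v2:16,v3:38,v4:inf,v5:inf,v6:0,v7:inf,v8:inf

step 1: dist = v0:inf,v1:inf,v2:16,v3:inf,v4:inf,v5:inf,v6:0,v7:inf,v8:inf
step 2: dist = v0:35,v1:inf,v2:16,v3:inf,v4:inf,v5:inf,v6:0,v7:inf,v8:inf
step 3: dist = v0:35,v1:inf,v2:16,v3:38,v4:inf,v5:inf,v6:0,v7:inf,v8:inf
step 4: dist = v0:35,v1:41,v2:16,v3:38,v4:inf,v5:inf,v6:0,v7:inf,v8:inf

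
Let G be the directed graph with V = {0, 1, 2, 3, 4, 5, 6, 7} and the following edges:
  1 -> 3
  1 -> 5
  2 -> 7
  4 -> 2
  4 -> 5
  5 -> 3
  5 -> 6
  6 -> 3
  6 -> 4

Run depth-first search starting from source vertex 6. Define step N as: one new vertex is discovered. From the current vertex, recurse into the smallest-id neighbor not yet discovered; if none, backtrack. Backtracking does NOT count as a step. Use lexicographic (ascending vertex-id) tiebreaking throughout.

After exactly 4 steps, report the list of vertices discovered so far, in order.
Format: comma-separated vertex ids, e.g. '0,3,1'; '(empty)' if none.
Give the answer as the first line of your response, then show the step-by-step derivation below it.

6,3,4,2

step 1: discover 6; path=6; order=6
step 2: discover 3; path=6>3; order=6,3
step 3: discover 4; path=6>4; order=6,3,4
step 4: discover 2; path=6>4>2; order=6,3,4,2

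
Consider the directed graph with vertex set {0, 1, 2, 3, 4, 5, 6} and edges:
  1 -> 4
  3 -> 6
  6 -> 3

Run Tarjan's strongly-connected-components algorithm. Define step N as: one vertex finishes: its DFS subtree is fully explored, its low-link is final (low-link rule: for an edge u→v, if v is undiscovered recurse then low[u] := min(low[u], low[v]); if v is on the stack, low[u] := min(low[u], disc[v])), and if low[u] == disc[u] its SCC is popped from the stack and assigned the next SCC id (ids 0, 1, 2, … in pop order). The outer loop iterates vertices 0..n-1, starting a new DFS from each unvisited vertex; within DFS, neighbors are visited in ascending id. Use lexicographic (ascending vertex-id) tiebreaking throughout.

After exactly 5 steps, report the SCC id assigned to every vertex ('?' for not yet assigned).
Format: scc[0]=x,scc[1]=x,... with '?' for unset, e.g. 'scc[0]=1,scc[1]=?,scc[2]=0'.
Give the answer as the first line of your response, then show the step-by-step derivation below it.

scc[0]=0,scc[1]=2,scc[2]=3,scc[3]=?,scc[4]=1,scc[5]=?,scc[6]=?

step 1: low=(low[0]=0,low[1]=?,low[2]=?,low[3]=?,low[4]=?,low[5]=?,low[6]=?); scc=(scc[0]=0,scc[1]=?,scc[2]=?,scc[3]=?,scc[4]=?,scc[5]=?,scc[6]=?)
step 2: low=(low[0]=0,low[1]=1,low[2]=?,low[3]=?,low[4]=2,low[5]=?,low[6]=?); scc=(scc[0]=0,scc[1]=?,scc[2]=?,scc[3]=?,scc[4]=1,scc[5]=?,scc[6]=?)
step 3: low=(low[0]=0,low[1]=1,low[2]=?,low[3]=?,low[4]=2,low[5]=?,low[6]=?); scc=(scc[0]=0,scc[1]=2,scc[2]=?,scc[3]=?,scc[4]=1,scc[5]=?,scc[6]=?)
step 4: low=(low[0]=0,low[1]=1,low[2]=3,low[3]=?,low[4]=2,low[5]=?,low[6]=?); scc=(scc[0]=0,scc[1]=2,scc[2]=3,scc[3]=?,scc[4]=1,scc[5]=?,scc[6]=?)
step 5: low=(low[0]=0,low[1]=1,low[2]=3,low[3]=4,low[4]=2,low[5]=?,low[6]=4); scc=(scc[0]=0,scc[1]=2,scc[2]=3,scc[3]=?,scc[4]=1,scc[5]=?,scc[6]=?)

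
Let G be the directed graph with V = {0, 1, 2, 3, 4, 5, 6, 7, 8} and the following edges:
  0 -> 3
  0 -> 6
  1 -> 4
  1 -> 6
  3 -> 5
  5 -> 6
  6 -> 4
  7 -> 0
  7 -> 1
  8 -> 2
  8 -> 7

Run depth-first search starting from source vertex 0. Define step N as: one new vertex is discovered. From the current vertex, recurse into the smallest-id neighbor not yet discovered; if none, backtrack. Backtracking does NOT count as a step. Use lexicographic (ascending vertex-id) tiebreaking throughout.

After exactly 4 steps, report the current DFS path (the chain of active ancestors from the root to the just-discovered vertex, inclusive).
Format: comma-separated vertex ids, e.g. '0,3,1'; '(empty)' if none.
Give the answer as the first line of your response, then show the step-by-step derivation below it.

0,3,5,6

step 1: discover 0; path=0; order=0
step 2: discover 3; path=0>3; order=0,3
step 3: discover 5; path=0>3>5; order=0,3,5
step 4: discover 6; path=0>3>5>6; order=0,3,5,6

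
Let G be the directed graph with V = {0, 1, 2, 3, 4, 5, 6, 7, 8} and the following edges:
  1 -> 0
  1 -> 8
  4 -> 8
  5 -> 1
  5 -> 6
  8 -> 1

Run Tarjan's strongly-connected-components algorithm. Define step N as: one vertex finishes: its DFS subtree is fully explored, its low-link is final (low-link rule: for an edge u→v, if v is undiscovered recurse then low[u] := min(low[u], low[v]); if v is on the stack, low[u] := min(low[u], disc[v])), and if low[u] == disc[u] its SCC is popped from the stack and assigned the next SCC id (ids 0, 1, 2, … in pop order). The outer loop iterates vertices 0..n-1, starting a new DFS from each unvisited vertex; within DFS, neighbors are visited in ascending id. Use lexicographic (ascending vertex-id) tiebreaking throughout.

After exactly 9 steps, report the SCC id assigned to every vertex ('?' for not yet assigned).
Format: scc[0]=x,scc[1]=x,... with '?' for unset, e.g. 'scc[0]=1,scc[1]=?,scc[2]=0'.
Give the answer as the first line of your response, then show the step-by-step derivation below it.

scc[0]=0,scc[1]=1,scc[2]=2,scc[3]=3,scc[4]=4,scc[5]=6,scc[6]=5,scc[7]=7,scc[8]=1

step 1: low=(low[0]=0,low[1]=?,low[2]=?,low[3]=?,low[4]=?,low[5]=?,low[6]=?,low[7]=?,low[8]=?); scc=(scc[0]=0,scc[1]=?,scc[2]=?,scc[3]=?,scc[4]=?,scc[5]=?,scc[6]=?,scc[7]=?,scc[8]=?)
step 2: low=(low[0]=0,low[1]=1,low[2]=?,low[3]=?,low[4]=?,low[5]=?,low[6]=?,low[7]=?,low[8]=1); scc=(scc[0]=0,scc[1]=?,scc[2]=?,scc[3]=?,scc[4]=?,scc[5]=?,scc[6]=?,scc[7]=?,scc[8]=?)
step 3: low=(low[0]=0,low[1]=1,low[2]=?,low[3]=?,low[4]=?,low[5]=?,low[6]=?,low[7]=?,low[8]=1); scc=(scc[0]=0,scc[1]=1,scc[2]=?,scc[3]=?,scc[4]=?,scc[5]=?,scc[6]=?,scc[7]=?,scc[8]=1)
step 4: low=(low[0]=0,low[1]=1,low[2]=3,low[3]=?,low[4]=?,low[5]=?,low[6]=?,low[7]=?,low[8]=1); scc=(scc[0]=0,scc[1]=1,scc[2]=2,scc[3]=?,scc[4]=?,scc[5]=?,scc[6]=?,scc[7]=?,scc[8]=1)
step 5: low=(low[0]=0,low[1]=1,low[2]=3,low[3]=4,low[4]=?,low[5]=?,low[6]=?,low[7]=?,low[8]=1); scc=(scc[0]=0,scc[1]=1,scc[2]=2,scc[3]=3,scc[4]=?,scc[5]=?,scc[6]=?,scc[7]=?,scc[8]=1)
step 6: low=(low[0]=0,low[1]=1,low[2]=3,low[3]=4,low[4]=5,low[5]=?,low[6]=?,low[7]=?,low[8]=1); scc=(scc[0]=0,scc[1]=1,scc[2]=2,scc[3]=3,scc[4]=4,scc[5]=?,scc[6]=?,scc[7]=?,scc[8]=1)
step 7: low=(low[0]=0,low[1]=1,low[2]=3,low[3]=4,low[4]=5,low[5]=6,low[6]=7,low[7]=?,low[8]=1); scc=(scc[0]=0,scc[1]=1,scc[2]=2,scc[3]=3,scc[4]=4,scc[5]=?,scc[6]=5,scc[7]=?,scc[8]=1)
step 8: low=(low[0]=0,low[1]=1,low[2]=3,low[3]=4,low[4]=5,low[5]=6,low[6]=7,low[7]=?,low[8]=1); scc=(scc[0]=0,scc[1]=1,scc[2]=2,scc[3]=3,scc[4]=4,scc[5]=6,scc[6]=5,scc[7]=?,scc[8]=1)
step 9: low=(low[0]=0,low[1]=1,low[2]=3,low[3]=4,low[4]=5,low[5]=6,low[6]=7,low[7]=8,low[8]=1); scc=(scc[0]=0,scc[1]=1,scc[2]=2,scc[3]=3,scc[4]=4,scc[5]=6,scc[6]=5,scc[7]=7,scc[8]=1)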